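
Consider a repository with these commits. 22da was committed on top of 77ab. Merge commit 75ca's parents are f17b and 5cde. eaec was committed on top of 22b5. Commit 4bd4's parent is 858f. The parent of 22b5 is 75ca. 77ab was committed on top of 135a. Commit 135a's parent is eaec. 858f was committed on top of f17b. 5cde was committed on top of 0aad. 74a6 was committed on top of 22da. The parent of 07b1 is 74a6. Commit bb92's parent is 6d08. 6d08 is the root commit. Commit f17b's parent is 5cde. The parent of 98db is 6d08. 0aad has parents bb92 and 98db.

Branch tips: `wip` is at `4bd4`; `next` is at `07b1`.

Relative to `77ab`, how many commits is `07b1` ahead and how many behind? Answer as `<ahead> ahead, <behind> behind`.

Reachable from 07b1: {07b1, 0aad, 135a, 22b5, 22da, 5cde, 6d08, 74a6, 75ca, 77ab, 98db, bb92, eaec, f17b}.
Reachable from 77ab: {0aad, 135a, 22b5, 5cde, 6d08, 75ca, 77ab, 98db, bb92, eaec, f17b}.
Only in 07b1's history (ahead): {07b1, 22da, 74a6} — 3.
Only in 77ab's history (behind): {} — 0.

3 ahead, 0 behind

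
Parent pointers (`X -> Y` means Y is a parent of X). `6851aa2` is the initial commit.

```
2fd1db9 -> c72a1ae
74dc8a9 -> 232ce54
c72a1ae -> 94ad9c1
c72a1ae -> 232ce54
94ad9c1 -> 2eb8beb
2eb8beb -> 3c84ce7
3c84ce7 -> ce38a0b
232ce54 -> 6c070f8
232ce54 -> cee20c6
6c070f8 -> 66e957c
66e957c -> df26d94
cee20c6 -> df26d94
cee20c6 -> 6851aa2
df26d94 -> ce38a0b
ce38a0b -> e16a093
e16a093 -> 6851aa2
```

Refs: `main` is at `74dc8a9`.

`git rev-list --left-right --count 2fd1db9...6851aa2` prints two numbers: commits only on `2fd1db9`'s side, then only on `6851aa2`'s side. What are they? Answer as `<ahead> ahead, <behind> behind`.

12 ahead, 0 behind

Reachable from 2fd1db9: {232ce54, 2eb8beb, 2fd1db9, 3c84ce7, 66e957c, 6851aa2, 6c070f8, 94ad9c1, c72a1ae, ce38a0b, cee20c6, df26d94, e16a093}.
Reachable from 6851aa2: {6851aa2}.
Only in 2fd1db9's history (ahead): {232ce54, 2eb8beb, 2fd1db9, 3c84ce7, 66e957c, 6c070f8, 94ad9c1, c72a1ae, ce38a0b, cee20c6, df26d94, e16a093} — 12.
Only in 6851aa2's history (behind): {} — 0.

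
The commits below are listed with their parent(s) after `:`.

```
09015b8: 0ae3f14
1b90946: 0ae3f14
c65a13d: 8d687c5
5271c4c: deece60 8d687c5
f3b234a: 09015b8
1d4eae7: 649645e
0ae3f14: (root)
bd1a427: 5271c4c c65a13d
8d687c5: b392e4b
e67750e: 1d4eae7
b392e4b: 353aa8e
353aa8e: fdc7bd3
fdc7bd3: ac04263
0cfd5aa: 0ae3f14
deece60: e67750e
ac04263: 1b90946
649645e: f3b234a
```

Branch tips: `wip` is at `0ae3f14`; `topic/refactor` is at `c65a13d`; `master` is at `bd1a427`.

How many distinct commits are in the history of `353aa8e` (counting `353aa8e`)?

Walking parent pointers from 353aa8e: reachable set = {0ae3f14, 1b90946, 353aa8e, ac04263, fdc7bd3}.
That is 5 commits.

5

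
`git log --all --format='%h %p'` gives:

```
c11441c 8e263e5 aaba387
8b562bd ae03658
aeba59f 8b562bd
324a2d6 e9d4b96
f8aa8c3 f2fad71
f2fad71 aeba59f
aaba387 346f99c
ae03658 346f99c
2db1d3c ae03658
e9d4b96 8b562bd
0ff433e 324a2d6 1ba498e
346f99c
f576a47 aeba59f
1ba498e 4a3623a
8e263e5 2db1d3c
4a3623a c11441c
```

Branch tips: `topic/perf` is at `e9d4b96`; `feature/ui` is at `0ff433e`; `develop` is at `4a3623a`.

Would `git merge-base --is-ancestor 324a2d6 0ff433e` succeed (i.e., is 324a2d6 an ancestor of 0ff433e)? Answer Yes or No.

Ancestors of 0ff433e (commits reachable by following parents): {0ff433e, 1ba498e, 2db1d3c, 324a2d6, 346f99c, 4a3623a, 8b562bd, 8e263e5, aaba387, ae03658, c11441c, e9d4b96}.
324a2d6 is in that set, so it is an ancestor of 0ff433e.

Yes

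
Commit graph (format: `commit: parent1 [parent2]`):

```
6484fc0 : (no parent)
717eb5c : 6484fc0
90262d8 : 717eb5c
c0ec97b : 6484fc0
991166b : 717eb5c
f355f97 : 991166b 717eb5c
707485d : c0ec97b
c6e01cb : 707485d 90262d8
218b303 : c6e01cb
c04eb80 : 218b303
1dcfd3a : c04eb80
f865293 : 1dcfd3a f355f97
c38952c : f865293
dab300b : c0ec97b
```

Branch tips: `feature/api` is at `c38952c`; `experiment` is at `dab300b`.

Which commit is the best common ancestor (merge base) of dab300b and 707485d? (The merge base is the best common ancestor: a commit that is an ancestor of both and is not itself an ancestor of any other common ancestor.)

Ancestors of dab300b: {6484fc0, c0ec97b, dab300b}.
Ancestors of 707485d: {6484fc0, 707485d, c0ec97b}.
Common ancestors: {6484fc0, c0ec97b}.
Among these, c0ec97b is not an ancestor of any other common ancestor — it is the merge base.

c0ec97b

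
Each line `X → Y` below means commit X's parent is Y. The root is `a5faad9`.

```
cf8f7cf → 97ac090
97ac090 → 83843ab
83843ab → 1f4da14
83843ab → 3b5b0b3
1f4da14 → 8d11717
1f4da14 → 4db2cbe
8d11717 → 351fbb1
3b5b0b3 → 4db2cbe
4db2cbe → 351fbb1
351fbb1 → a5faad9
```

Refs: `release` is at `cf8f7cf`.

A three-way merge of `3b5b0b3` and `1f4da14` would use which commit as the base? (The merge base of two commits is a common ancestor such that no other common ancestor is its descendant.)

4db2cbe

Ancestors of 3b5b0b3: {351fbb1, 3b5b0b3, 4db2cbe, a5faad9}.
Ancestors of 1f4da14: {1f4da14, 351fbb1, 4db2cbe, 8d11717, a5faad9}.
Common ancestors: {351fbb1, 4db2cbe, a5faad9}.
Among these, 4db2cbe is not an ancestor of any other common ancestor — it is the merge base.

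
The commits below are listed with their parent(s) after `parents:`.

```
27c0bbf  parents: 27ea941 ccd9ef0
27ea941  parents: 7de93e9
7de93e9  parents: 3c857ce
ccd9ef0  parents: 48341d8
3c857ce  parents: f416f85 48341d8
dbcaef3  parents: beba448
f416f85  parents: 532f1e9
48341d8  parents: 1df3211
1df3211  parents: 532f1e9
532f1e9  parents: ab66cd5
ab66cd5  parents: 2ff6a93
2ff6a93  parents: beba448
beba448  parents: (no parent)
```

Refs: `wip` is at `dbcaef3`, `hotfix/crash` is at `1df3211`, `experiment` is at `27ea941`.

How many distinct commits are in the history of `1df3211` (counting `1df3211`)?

5

Walking parent pointers from 1df3211: reachable set = {1df3211, 2ff6a93, 532f1e9, ab66cd5, beba448}.
That is 5 commits.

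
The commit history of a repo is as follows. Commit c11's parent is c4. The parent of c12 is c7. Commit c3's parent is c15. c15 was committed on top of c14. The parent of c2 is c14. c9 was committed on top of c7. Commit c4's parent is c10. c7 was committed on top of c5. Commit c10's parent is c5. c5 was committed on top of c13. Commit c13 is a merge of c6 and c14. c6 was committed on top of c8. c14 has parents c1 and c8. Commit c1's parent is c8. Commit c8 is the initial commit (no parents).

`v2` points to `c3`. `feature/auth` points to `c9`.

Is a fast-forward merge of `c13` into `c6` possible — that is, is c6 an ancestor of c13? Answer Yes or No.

Yes

A fast-forward from c6 to c13 is possible iff c6 is an ancestor of c13.
Ancestors of c13: {c1, c13, c14, c6, c8}.
c6 is among them, so fast-forward is possible.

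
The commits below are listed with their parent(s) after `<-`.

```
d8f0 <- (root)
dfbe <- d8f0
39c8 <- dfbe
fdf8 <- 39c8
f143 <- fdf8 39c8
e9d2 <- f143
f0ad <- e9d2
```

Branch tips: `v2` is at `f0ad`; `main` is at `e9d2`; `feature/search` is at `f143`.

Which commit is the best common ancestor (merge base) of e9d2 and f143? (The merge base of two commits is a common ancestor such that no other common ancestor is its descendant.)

Ancestors of e9d2: {39c8, d8f0, dfbe, e9d2, f143, fdf8}.
Ancestors of f143: {39c8, d8f0, dfbe, f143, fdf8}.
Common ancestors: {39c8, d8f0, dfbe, f143, fdf8}.
Among these, f143 is not an ancestor of any other common ancestor — it is the merge base.

f143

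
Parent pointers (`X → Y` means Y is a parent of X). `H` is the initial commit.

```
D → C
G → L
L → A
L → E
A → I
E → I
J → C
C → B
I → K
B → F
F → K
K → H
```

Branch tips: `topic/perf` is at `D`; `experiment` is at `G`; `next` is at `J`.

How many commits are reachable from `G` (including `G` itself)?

Walking parent pointers from G: reachable set = {A, E, G, H, I, K, L}.
That is 7 commits.

7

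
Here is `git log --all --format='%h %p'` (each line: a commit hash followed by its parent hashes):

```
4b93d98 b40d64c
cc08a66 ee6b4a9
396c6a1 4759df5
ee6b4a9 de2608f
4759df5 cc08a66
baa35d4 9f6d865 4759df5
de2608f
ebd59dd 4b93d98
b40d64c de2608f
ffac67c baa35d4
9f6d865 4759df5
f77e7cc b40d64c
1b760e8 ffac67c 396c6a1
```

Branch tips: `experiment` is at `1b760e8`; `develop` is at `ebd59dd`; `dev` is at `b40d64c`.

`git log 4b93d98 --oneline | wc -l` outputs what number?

3

Walking parent pointers from 4b93d98: reachable set = {4b93d98, b40d64c, de2608f}.
That is 3 commits.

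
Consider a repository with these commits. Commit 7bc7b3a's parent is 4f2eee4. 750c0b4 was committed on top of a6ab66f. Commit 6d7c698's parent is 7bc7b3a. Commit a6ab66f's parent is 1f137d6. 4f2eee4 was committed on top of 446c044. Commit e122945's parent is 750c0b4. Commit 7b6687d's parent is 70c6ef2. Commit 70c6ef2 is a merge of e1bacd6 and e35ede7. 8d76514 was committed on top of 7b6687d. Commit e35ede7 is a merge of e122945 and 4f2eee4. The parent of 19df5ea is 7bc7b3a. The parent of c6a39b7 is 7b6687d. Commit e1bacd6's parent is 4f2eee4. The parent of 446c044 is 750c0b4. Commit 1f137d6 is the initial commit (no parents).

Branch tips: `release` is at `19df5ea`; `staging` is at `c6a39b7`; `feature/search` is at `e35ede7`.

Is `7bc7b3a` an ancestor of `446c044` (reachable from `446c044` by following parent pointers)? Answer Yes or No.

Ancestors of 446c044: {1f137d6, 446c044, 750c0b4, a6ab66f}.
7bc7b3a is not in that set, so it is not an ancestor of 446c044.

No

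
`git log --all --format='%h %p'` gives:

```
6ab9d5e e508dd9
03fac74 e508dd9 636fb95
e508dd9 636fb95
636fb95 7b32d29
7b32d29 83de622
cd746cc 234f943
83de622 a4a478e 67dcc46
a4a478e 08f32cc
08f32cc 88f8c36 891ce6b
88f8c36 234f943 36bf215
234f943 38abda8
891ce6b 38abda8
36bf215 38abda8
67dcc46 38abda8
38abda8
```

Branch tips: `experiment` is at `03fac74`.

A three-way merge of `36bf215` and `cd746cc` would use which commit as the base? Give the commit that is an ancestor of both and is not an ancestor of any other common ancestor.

Ancestors of 36bf215: {36bf215, 38abda8}.
Ancestors of cd746cc: {234f943, 38abda8, cd746cc}.
Common ancestors: {38abda8}.
The only common ancestor is 38abda8, so it is the merge base.

38abda8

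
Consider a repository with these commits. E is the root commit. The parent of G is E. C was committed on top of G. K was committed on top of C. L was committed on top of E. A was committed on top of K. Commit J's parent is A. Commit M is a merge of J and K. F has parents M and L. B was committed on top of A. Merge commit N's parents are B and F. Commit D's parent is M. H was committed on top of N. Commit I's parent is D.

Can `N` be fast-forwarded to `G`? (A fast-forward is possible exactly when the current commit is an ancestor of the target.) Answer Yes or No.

A fast-forward from N to G is possible iff N is an ancestor of G.
Ancestors of G: {E, G}.
N is not among them, so fast-forward is not possible.

No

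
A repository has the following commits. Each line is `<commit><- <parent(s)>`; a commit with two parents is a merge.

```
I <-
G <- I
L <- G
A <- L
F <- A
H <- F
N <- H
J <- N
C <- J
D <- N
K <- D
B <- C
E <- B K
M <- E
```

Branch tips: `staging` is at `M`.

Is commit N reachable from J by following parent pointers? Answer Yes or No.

Yes

Ancestors of J (commits reachable by following parents): {A, F, G, H, I, J, L, N}.
N is in that set, so it is an ancestor of J.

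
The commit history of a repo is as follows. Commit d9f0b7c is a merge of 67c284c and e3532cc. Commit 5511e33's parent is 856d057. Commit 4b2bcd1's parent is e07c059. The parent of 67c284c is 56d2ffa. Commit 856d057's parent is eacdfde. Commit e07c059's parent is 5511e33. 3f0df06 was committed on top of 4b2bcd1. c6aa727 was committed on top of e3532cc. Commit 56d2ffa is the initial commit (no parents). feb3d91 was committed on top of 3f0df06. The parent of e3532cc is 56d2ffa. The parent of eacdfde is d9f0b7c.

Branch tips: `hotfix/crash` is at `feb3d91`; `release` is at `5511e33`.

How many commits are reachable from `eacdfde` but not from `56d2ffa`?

Reachable from eacdfde: {56d2ffa, 67c284c, d9f0b7c, e3532cc, eacdfde}.
Reachable from 56d2ffa: {56d2ffa}.
In eacdfde's history but not 56d2ffa's: {67c284c, d9f0b7c, e3532cc, eacdfde} — 4 commits.

4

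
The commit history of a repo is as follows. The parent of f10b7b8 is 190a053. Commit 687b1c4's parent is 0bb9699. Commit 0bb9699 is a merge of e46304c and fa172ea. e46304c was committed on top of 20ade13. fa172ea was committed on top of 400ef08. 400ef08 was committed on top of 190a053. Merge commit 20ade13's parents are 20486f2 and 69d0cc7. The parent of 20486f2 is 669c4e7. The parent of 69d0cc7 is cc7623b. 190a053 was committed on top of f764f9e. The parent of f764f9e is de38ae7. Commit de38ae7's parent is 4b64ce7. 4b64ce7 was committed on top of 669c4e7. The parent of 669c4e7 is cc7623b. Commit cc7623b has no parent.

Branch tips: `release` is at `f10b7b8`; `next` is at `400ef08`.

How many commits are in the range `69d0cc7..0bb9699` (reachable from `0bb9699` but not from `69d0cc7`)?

11

Reachable from 0bb9699: {0bb9699, 190a053, 20486f2, 20ade13, 400ef08, 4b64ce7, 669c4e7, 69d0cc7, cc7623b, de38ae7, e46304c, f764f9e, fa172ea}.
Reachable from 69d0cc7: {69d0cc7, cc7623b}.
In 0bb9699's history but not 69d0cc7's: {0bb9699, 190a053, 20486f2, 20ade13, 400ef08, 4b64ce7, 669c4e7, de38ae7, e46304c, f764f9e, fa172ea} — 11 commits.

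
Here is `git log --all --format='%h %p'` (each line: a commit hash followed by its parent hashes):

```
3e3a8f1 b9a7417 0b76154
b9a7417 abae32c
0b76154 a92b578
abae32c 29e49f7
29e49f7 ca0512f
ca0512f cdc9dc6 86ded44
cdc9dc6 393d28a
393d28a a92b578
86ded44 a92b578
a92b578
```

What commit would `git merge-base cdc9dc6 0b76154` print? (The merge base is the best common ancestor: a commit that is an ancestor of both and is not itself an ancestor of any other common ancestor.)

a92b578

Ancestors of cdc9dc6: {393d28a, a92b578, cdc9dc6}.
Ancestors of 0b76154: {0b76154, a92b578}.
Common ancestors: {a92b578}.
The only common ancestor is a92b578, so it is the merge base.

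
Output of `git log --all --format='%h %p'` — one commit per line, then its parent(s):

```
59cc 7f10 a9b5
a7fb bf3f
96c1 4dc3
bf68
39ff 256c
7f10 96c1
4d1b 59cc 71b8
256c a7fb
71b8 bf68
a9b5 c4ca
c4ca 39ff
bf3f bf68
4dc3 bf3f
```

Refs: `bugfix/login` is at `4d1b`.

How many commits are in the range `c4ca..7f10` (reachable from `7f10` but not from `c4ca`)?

Reachable from 7f10: {4dc3, 7f10, 96c1, bf3f, bf68}.
Reachable from c4ca: {256c, 39ff, a7fb, bf3f, bf68, c4ca}.
In 7f10's history but not c4ca's: {4dc3, 7f10, 96c1} — 3 commits.

3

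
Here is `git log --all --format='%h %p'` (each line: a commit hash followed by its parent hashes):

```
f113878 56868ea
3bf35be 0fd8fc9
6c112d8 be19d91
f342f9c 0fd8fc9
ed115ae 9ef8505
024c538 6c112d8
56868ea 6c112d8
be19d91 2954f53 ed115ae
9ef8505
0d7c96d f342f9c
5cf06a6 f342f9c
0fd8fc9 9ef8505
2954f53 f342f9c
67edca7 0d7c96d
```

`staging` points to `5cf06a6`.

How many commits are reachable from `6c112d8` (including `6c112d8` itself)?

7

Walking parent pointers from 6c112d8: reachable set = {0fd8fc9, 2954f53, 6c112d8, 9ef8505, be19d91, ed115ae, f342f9c}.
That is 7 commits.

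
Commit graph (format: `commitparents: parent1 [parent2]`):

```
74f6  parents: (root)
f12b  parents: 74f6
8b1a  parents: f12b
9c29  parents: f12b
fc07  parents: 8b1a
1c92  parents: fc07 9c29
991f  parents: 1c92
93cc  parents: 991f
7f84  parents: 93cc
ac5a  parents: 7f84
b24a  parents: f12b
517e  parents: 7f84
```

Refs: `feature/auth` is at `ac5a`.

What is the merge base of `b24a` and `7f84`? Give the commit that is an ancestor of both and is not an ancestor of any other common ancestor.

Ancestors of b24a: {74f6, b24a, f12b}.
Ancestors of 7f84: {1c92, 74f6, 7f84, 8b1a, 93cc, 991f, 9c29, f12b, fc07}.
Common ancestors: {74f6, f12b}.
Among these, f12b is not an ancestor of any other common ancestor — it is the merge base.

f12b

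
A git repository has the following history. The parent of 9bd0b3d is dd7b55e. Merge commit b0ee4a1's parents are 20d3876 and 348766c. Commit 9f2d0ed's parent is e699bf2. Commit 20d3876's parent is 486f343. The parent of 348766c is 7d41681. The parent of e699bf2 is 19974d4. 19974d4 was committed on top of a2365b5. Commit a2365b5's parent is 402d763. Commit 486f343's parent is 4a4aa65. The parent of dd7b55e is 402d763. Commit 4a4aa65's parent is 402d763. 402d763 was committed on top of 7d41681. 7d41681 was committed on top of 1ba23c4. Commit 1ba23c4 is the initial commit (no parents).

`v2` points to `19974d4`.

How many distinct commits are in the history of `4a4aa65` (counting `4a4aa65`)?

Walking parent pointers from 4a4aa65: reachable set = {1ba23c4, 402d763, 4a4aa65, 7d41681}.
That is 4 commits.

4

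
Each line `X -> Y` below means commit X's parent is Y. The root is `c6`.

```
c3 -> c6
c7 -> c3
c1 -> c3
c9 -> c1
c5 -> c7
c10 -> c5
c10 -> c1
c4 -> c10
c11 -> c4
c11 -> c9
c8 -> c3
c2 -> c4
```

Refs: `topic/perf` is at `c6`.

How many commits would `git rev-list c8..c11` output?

Reachable from c11: {c1, c10, c11, c3, c4, c5, c6, c7, c9}.
Reachable from c8: {c3, c6, c8}.
In c11's history but not c8's: {c1, c10, c11, c4, c5, c7, c9} — 7 commits.

7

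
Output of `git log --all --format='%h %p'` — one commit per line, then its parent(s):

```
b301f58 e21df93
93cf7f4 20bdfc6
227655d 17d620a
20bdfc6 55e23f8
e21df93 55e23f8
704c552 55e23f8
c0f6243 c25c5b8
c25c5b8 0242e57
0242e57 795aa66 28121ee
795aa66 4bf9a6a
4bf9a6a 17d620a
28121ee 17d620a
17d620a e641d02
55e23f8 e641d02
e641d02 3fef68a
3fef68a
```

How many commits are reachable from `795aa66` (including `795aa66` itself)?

Walking parent pointers from 795aa66: reachable set = {17d620a, 3fef68a, 4bf9a6a, 795aa66, e641d02}.
That is 5 commits.

5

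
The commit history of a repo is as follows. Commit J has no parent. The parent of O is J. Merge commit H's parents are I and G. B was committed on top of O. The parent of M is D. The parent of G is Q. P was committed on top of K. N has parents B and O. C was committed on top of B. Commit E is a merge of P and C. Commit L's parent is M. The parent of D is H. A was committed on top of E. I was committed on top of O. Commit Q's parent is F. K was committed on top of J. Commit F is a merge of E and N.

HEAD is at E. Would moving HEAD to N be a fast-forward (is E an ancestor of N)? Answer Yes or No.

A fast-forward from E to N is possible iff E is an ancestor of N.
Ancestors of N: {B, J, N, O}.
E is not among them, so fast-forward is not possible.

No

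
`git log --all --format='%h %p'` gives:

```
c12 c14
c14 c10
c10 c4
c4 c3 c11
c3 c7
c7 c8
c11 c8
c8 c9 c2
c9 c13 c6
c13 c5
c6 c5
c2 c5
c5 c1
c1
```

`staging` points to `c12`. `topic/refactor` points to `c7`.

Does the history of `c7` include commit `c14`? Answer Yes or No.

Ancestors of c7: {c1, c13, c2, c5, c6, c7, c8, c9}.
c14 is not in that set, so it is not an ancestor of c7.

No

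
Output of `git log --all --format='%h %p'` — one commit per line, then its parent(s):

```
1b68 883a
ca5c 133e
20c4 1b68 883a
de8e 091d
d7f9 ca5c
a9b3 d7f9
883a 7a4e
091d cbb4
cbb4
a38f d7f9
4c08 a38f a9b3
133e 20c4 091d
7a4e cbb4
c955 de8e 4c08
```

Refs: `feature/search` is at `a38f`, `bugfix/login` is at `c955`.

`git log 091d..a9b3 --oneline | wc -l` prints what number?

Reachable from a9b3: {091d, 133e, 1b68, 20c4, 7a4e, 883a, a9b3, ca5c, cbb4, d7f9}.
Reachable from 091d: {091d, cbb4}.
In a9b3's history but not 091d's: {133e, 1b68, 20c4, 7a4e, 883a, a9b3, ca5c, d7f9} — 8 commits.

8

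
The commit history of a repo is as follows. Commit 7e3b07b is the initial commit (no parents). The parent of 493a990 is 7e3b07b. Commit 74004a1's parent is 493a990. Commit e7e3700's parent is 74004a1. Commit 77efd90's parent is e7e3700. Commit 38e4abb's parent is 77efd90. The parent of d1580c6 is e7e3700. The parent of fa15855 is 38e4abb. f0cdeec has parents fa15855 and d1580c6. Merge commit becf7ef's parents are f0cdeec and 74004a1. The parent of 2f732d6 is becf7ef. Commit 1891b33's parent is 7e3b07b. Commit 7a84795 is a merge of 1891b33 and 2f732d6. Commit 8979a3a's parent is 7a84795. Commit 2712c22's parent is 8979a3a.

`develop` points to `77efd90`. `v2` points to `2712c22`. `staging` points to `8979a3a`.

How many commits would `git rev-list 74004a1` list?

3

Walking parent pointers from 74004a1: reachable set = {493a990, 74004a1, 7e3b07b}.
That is 3 commits.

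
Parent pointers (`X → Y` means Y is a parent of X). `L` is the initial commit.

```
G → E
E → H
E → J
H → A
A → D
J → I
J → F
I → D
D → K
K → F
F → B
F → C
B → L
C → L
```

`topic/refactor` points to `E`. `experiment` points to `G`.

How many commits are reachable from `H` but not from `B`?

Reachable from H: {A, B, C, D, F, H, K, L}.
Reachable from B: {B, L}.
In H's history but not B's: {A, C, D, F, H, K} — 6 commits.

6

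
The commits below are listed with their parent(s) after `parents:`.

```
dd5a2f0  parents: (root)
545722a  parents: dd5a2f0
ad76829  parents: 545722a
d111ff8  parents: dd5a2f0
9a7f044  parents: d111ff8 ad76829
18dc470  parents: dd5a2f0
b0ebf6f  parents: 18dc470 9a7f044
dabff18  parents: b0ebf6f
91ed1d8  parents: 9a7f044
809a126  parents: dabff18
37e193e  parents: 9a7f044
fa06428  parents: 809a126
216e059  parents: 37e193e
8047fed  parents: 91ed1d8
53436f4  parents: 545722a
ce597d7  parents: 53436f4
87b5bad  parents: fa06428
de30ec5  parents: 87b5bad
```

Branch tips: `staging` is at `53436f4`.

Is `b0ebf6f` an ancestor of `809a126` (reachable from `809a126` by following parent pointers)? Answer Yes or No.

Ancestors of 809a126 (commits reachable by following parents): {18dc470, 545722a, 809a126, 9a7f044, ad76829, b0ebf6f, d111ff8, dabff18, dd5a2f0}.
b0ebf6f is in that set, so it is an ancestor of 809a126.

Yes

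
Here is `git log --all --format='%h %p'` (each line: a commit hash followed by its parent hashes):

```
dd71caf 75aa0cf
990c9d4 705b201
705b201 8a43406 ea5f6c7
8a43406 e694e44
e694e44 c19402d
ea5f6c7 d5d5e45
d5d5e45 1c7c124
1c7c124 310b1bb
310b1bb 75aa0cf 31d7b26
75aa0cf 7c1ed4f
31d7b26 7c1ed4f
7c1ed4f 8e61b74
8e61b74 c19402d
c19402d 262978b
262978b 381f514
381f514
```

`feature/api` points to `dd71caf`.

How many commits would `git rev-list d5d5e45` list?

10

Walking parent pointers from d5d5e45: reachable set = {1c7c124, 262978b, 310b1bb, 31d7b26, 381f514, 75aa0cf, 7c1ed4f, 8e61b74, c19402d, d5d5e45}.
That is 10 commits.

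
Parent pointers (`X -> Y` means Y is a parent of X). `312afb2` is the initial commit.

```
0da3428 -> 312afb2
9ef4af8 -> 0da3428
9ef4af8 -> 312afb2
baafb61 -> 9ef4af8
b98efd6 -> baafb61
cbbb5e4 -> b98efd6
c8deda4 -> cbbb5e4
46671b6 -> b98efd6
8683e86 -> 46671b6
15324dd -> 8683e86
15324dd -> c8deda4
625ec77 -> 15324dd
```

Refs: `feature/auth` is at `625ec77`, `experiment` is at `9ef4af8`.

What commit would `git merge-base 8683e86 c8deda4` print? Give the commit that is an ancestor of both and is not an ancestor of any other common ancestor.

b98efd6

Ancestors of 8683e86: {0da3428, 312afb2, 46671b6, 8683e86, 9ef4af8, b98efd6, baafb61}.
Ancestors of c8deda4: {0da3428, 312afb2, 9ef4af8, b98efd6, baafb61, c8deda4, cbbb5e4}.
Common ancestors: {0da3428, 312afb2, 9ef4af8, b98efd6, baafb61}.
Among these, b98efd6 is not an ancestor of any other common ancestor — it is the merge base.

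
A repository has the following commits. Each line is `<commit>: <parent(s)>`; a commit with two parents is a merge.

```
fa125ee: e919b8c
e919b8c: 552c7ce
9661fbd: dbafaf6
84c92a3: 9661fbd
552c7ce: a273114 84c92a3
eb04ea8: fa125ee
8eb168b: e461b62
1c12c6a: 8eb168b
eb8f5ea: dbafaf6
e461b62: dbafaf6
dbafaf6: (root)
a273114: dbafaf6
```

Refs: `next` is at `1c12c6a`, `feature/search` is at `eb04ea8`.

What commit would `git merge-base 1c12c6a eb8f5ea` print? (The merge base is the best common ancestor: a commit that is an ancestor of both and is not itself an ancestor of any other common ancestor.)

dbafaf6

Ancestors of 1c12c6a: {1c12c6a, 8eb168b, dbafaf6, e461b62}.
Ancestors of eb8f5ea: {dbafaf6, eb8f5ea}.
Common ancestors: {dbafaf6}.
The only common ancestor is dbafaf6, so it is the merge base.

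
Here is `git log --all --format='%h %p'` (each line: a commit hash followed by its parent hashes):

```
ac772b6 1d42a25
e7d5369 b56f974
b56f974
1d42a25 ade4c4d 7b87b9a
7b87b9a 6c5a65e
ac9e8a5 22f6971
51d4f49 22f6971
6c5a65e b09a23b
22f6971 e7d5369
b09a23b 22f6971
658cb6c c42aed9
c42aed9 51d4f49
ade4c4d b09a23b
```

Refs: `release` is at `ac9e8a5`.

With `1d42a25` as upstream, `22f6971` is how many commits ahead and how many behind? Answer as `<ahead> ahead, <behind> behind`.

0 ahead, 5 behind

Reachable from 22f6971: {22f6971, b56f974, e7d5369}.
Reachable from 1d42a25: {1d42a25, 22f6971, 6c5a65e, 7b87b9a, ade4c4d, b09a23b, b56f974, e7d5369}.
Only in 22f6971's history (ahead): {} — 0.
Only in 1d42a25's history (behind): {1d42a25, 6c5a65e, 7b87b9a, ade4c4d, b09a23b} — 5.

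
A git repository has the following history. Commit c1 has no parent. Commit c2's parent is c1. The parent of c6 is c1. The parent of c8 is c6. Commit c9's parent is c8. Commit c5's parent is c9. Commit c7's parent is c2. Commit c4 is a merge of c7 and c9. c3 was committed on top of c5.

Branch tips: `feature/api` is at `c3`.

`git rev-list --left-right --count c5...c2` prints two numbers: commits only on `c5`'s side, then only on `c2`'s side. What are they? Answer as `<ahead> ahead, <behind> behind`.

4 ahead, 1 behind

Reachable from c5: {c1, c5, c6, c8, c9}.
Reachable from c2: {c1, c2}.
Only in c5's history (ahead): {c5, c6, c8, c9} — 4.
Only in c2's history (behind): {c2} — 1.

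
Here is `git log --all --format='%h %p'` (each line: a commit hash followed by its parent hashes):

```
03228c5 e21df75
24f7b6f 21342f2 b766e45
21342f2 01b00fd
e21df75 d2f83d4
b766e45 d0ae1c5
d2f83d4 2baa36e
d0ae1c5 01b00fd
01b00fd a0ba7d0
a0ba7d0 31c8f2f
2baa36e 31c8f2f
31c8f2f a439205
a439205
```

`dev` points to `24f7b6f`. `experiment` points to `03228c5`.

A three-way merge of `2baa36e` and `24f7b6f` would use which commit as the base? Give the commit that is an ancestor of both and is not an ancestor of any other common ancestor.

Ancestors of 2baa36e: {2baa36e, 31c8f2f, a439205}.
Ancestors of 24f7b6f: {01b00fd, 21342f2, 24f7b6f, 31c8f2f, a0ba7d0, a439205, b766e45, d0ae1c5}.
Common ancestors: {31c8f2f, a439205}.
Among these, 31c8f2f is not an ancestor of any other common ancestor — it is the merge base.

31c8f2f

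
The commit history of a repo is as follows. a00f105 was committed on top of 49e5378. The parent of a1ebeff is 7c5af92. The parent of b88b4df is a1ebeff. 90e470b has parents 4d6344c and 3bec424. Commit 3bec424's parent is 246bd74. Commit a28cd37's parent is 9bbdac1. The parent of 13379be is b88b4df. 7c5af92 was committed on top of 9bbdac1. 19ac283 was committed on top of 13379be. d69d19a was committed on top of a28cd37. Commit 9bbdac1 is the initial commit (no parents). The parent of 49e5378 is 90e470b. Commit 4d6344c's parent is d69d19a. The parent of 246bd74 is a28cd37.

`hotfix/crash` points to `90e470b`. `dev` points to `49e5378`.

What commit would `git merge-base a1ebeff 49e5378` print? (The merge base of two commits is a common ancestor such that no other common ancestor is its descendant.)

Ancestors of a1ebeff: {7c5af92, 9bbdac1, a1ebeff}.
Ancestors of 49e5378: {246bd74, 3bec424, 49e5378, 4d6344c, 90e470b, 9bbdac1, a28cd37, d69d19a}.
Common ancestors: {9bbdac1}.
The only common ancestor is 9bbdac1, so it is the merge base.

9bbdac1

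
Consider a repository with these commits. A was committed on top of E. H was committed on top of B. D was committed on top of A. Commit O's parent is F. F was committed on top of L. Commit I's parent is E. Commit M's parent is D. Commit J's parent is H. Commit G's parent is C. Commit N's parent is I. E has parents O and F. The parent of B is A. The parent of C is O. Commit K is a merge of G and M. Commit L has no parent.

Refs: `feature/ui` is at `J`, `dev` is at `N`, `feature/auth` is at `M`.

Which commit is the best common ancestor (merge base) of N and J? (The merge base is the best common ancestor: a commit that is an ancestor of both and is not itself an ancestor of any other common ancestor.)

Ancestors of N: {E, F, I, L, N, O}.
Ancestors of J: {A, B, E, F, H, J, L, O}.
Common ancestors: {E, F, L, O}.
Among these, E is not an ancestor of any other common ancestor — it is the merge base.

E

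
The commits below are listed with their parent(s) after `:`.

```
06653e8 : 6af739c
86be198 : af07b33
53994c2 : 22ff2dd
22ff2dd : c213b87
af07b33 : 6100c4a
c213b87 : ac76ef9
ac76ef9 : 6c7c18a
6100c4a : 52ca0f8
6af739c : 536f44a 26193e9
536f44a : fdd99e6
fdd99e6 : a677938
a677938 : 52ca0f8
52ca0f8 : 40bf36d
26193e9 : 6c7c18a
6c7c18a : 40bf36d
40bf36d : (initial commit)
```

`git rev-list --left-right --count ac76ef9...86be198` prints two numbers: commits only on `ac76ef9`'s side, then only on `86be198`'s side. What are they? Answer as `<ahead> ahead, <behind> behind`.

Reachable from ac76ef9: {40bf36d, 6c7c18a, ac76ef9}.
Reachable from 86be198: {40bf36d, 52ca0f8, 6100c4a, 86be198, af07b33}.
Only in ac76ef9's history (ahead): {6c7c18a, ac76ef9} — 2.
Only in 86be198's history (behind): {52ca0f8, 6100c4a, 86be198, af07b33} — 4.

2 ahead, 4 behind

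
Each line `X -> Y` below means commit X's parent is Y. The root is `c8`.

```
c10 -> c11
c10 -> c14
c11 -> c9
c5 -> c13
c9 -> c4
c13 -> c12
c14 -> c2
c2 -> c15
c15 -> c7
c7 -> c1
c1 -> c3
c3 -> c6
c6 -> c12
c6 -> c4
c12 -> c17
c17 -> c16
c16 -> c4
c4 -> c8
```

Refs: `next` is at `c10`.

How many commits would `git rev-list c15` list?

10

Walking parent pointers from c15: reachable set = {c1, c12, c15, c16, c17, c3, c4, c6, c7, c8}.
That is 10 commits.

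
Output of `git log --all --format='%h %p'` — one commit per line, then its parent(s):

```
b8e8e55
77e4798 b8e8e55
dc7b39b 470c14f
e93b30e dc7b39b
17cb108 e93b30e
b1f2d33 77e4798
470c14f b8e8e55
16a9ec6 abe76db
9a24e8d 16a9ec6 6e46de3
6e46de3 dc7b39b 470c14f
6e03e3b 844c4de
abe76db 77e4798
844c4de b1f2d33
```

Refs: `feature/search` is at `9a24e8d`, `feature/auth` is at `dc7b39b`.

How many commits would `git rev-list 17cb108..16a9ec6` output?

Reachable from 16a9ec6: {16a9ec6, 77e4798, abe76db, b8e8e55}.
Reachable from 17cb108: {17cb108, 470c14f, b8e8e55, dc7b39b, e93b30e}.
In 16a9ec6's history but not 17cb108's: {16a9ec6, 77e4798, abe76db} — 3 commits.

3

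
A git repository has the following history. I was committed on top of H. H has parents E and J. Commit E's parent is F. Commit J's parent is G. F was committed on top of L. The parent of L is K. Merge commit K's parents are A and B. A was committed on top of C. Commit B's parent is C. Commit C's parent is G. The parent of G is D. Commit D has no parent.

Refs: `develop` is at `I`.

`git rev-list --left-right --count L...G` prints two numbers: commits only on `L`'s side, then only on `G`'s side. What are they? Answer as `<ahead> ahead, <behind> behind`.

5 ahead, 0 behind

Reachable from L: {A, B, C, D, G, K, L}.
Reachable from G: {D, G}.
Only in L's history (ahead): {A, B, C, K, L} — 5.
Only in G's history (behind): {} — 0.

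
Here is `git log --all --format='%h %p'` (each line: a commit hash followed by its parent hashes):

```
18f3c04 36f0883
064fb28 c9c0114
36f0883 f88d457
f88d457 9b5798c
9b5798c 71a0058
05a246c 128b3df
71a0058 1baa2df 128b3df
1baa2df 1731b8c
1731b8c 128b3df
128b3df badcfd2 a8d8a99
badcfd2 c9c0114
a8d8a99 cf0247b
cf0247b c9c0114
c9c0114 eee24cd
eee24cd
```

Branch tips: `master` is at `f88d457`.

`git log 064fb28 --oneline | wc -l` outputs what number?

Walking parent pointers from 064fb28: reachable set = {064fb28, c9c0114, eee24cd}.
That is 3 commits.

3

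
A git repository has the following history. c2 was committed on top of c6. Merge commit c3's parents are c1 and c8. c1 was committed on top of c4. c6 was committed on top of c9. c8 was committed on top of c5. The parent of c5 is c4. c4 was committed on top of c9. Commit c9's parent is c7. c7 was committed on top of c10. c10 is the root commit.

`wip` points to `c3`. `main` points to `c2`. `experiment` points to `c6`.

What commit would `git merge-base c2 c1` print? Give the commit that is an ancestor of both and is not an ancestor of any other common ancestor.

Ancestors of c2: {c10, c2, c6, c7, c9}.
Ancestors of c1: {c1, c10, c4, c7, c9}.
Common ancestors: {c10, c7, c9}.
Among these, c9 is not an ancestor of any other common ancestor — it is the merge base.

c9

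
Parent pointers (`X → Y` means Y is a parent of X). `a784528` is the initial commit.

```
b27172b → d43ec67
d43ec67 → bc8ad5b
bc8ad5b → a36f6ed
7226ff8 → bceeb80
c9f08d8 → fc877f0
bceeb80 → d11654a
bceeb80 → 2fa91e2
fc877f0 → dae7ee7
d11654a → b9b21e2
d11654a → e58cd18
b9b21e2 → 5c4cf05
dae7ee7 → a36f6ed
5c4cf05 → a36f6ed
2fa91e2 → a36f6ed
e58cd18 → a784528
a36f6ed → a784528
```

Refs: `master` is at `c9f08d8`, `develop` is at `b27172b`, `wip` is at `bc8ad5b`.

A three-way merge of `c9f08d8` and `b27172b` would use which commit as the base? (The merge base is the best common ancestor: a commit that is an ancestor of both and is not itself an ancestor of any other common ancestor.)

a36f6ed

Ancestors of c9f08d8: {a36f6ed, a784528, c9f08d8, dae7ee7, fc877f0}.
Ancestors of b27172b: {a36f6ed, a784528, b27172b, bc8ad5b, d43ec67}.
Common ancestors: {a36f6ed, a784528}.
Among these, a36f6ed is not an ancestor of any other common ancestor — it is the merge base.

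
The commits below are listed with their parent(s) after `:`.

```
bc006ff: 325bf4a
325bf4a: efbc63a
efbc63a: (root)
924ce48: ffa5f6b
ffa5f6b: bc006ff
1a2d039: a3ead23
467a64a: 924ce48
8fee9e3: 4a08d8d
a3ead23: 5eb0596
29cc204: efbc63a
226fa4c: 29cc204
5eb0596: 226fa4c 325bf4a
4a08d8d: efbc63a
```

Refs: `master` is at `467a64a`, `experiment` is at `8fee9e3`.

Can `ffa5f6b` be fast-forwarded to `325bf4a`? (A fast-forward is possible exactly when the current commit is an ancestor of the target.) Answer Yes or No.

No

A fast-forward from ffa5f6b to 325bf4a is possible iff ffa5f6b is an ancestor of 325bf4a.
Ancestors of 325bf4a: {325bf4a, efbc63a}.
ffa5f6b is not among them, so fast-forward is not possible.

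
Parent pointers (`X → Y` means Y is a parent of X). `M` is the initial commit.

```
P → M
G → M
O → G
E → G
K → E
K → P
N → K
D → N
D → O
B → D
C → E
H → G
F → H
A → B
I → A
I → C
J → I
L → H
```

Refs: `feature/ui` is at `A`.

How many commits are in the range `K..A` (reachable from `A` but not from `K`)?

5

Reachable from A: {A, B, D, E, G, K, M, N, O, P}.
Reachable from K: {E, G, K, M, P}.
In A's history but not K's: {A, B, D, N, O} — 5 commits.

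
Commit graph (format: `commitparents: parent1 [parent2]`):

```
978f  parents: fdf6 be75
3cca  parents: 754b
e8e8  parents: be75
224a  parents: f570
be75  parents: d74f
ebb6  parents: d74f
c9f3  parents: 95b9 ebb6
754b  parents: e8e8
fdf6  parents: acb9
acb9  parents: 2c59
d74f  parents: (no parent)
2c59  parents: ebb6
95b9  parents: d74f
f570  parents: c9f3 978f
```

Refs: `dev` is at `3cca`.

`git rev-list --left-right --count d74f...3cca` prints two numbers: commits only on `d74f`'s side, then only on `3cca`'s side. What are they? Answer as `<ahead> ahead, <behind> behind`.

0 ahead, 4 behind

Reachable from d74f: {d74f}.
Reachable from 3cca: {3cca, 754b, be75, d74f, e8e8}.
Only in d74f's history (ahead): {} — 0.
Only in 3cca's history (behind): {3cca, 754b, be75, e8e8} — 4.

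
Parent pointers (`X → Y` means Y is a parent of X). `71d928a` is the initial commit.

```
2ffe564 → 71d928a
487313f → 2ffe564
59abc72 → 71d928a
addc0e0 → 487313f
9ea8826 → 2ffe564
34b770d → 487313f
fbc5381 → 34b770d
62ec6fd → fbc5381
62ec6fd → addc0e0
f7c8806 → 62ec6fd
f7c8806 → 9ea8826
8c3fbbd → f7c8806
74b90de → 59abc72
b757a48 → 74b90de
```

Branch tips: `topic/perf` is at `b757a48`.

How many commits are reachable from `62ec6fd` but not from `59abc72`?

6

Reachable from 62ec6fd: {2ffe564, 34b770d, 487313f, 62ec6fd, 71d928a, addc0e0, fbc5381}.
Reachable from 59abc72: {59abc72, 71d928a}.
In 62ec6fd's history but not 59abc72's: {2ffe564, 34b770d, 487313f, 62ec6fd, addc0e0, fbc5381} — 6 commits.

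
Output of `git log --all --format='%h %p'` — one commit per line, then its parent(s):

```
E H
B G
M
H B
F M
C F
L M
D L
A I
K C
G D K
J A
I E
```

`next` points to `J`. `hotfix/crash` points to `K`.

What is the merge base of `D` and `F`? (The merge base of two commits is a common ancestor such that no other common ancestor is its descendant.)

Ancestors of D: {D, L, M}.
Ancestors of F: {F, M}.
Common ancestors: {M}.
The only common ancestor is M, so it is the merge base.

M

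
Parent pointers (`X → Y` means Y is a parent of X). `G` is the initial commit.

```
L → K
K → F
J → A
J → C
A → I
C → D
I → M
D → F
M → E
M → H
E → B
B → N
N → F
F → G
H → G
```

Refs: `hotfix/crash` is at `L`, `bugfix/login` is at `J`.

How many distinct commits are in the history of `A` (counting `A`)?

Walking parent pointers from A: reachable set = {A, B, E, F, G, H, I, M, N}.
That is 9 commits.

9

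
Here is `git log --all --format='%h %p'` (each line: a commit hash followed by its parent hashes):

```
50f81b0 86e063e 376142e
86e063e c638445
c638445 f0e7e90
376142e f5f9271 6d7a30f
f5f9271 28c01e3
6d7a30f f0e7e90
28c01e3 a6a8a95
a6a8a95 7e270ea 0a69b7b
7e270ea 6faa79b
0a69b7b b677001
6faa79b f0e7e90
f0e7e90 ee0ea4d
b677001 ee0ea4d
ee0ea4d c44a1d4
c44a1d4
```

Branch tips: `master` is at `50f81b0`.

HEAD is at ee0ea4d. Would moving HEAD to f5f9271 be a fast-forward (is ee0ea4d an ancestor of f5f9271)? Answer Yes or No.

Yes

A fast-forward from ee0ea4d to f5f9271 is possible iff ee0ea4d is an ancestor of f5f9271.
Ancestors of f5f9271: {0a69b7b, 28c01e3, 6faa79b, 7e270ea, a6a8a95, b677001, c44a1d4, ee0ea4d, f0e7e90, f5f9271}.
ee0ea4d is among them, so fast-forward is possible.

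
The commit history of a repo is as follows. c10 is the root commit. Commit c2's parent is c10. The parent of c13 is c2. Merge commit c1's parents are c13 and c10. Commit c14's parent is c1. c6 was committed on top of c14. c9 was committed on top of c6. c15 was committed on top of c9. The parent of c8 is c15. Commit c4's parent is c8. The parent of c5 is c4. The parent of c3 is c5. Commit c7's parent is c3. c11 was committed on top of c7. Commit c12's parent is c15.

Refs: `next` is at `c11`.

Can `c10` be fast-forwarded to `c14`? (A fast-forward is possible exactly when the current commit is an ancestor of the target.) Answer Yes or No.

A fast-forward from c10 to c14 is possible iff c10 is an ancestor of c14.
Ancestors of c14: {c1, c10, c13, c14, c2}.
c10 is among them, so fast-forward is possible.

Yes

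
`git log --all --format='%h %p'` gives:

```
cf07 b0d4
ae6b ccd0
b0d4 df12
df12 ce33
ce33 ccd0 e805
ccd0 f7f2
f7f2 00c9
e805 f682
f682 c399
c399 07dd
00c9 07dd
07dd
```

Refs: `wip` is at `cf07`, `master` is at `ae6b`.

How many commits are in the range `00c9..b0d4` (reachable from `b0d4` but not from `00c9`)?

Reachable from b0d4: {00c9, 07dd, b0d4, c399, ccd0, ce33, df12, e805, f682, f7f2}.
Reachable from 00c9: {00c9, 07dd}.
In b0d4's history but not 00c9's: {b0d4, c399, ccd0, ce33, df12, e805, f682, f7f2} — 8 commits.

8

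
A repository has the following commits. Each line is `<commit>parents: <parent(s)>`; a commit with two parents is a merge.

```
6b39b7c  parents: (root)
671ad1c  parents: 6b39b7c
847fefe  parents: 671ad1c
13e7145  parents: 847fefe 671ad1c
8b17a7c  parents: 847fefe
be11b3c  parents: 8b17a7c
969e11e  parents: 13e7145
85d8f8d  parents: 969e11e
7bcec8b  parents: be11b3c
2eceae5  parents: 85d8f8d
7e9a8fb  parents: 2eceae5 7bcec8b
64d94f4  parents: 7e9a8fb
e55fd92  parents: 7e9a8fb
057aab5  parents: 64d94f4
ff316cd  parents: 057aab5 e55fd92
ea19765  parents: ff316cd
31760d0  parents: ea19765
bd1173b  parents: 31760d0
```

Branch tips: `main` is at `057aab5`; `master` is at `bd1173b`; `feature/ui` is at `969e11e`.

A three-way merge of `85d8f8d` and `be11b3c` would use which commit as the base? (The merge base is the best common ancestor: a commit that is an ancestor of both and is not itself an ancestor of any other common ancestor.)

847fefe

Ancestors of 85d8f8d: {13e7145, 671ad1c, 6b39b7c, 847fefe, 85d8f8d, 969e11e}.
Ancestors of be11b3c: {671ad1c, 6b39b7c, 847fefe, 8b17a7c, be11b3c}.
Common ancestors: {671ad1c, 6b39b7c, 847fefe}.
Among these, 847fefe is not an ancestor of any other common ancestor — it is the merge base.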